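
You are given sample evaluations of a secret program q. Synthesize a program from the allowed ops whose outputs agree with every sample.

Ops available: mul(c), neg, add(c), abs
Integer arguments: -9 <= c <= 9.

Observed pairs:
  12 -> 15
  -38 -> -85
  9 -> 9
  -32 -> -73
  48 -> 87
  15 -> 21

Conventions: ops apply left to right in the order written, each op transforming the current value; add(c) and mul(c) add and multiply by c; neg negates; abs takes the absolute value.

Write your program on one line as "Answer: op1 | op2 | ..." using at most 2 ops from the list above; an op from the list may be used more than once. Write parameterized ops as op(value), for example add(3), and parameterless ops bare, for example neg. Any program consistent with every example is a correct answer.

mul(2) | add(-9)

Check, running the answer program on each example:
  12 -> 24 -> 15
  -38 -> -76 -> -85
  9 -> 18 -> 9
  -32 -> -64 -> -73
  48 -> 96 -> 87
  15 -> 30 -> 21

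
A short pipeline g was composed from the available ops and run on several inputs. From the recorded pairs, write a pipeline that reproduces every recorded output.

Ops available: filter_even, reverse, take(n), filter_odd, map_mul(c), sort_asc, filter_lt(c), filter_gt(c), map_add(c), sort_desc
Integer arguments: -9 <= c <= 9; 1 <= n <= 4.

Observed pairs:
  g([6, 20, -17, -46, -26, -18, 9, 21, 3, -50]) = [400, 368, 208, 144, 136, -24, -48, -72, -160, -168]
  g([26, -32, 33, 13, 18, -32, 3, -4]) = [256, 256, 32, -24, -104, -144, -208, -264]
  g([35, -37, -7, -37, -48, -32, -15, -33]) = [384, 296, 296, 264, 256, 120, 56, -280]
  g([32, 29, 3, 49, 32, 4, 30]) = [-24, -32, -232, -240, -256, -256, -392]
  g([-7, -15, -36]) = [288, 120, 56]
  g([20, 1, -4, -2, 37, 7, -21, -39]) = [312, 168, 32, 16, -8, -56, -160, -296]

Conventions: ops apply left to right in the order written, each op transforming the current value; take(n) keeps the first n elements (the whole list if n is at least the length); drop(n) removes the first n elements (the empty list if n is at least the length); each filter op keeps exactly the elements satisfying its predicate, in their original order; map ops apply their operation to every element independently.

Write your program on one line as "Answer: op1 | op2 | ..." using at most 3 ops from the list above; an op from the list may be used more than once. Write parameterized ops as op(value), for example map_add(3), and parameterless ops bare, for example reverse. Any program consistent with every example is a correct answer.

sort_asc | map_mul(-8)

Check, running the answer program on each example:
  [6, 20, -17, -46, -26, -18, 9, 21, 3, -50] -> [-50, -46, -26, -18, -17, 3, 6, 9, 20, 21] -> [400, 368, 208, 144, 136, -24, -48, -72, -160, -168]
  [26, -32, 33, 13, 18, -32, 3, -4] -> [-32, -32, -4, 3, 13, 18, 26, 33] -> [256, 256, 32, -24, -104, -144, -208, -264]
  [35, -37, -7, -37, -48, -32, -15, -33] -> [-48, -37, -37, -33, -32, -15, -7, 35] -> [384, 296, 296, 264, 256, 120, 56, -280]
  [32, 29, 3, 49, 32, 4, 30] -> [3, 4, 29, 30, 32, 32, 49] -> [-24, -32, -232, -240, -256, -256, -392]
  [-7, -15, -36] -> [-36, -15, -7] -> [288, 120, 56]
  [20, 1, -4, -2, 37, 7, -21, -39] -> [-39, -21, -4, -2, 1, 7, 20, 37] -> [312, 168, 32, 16, -8, -56, -160, -296]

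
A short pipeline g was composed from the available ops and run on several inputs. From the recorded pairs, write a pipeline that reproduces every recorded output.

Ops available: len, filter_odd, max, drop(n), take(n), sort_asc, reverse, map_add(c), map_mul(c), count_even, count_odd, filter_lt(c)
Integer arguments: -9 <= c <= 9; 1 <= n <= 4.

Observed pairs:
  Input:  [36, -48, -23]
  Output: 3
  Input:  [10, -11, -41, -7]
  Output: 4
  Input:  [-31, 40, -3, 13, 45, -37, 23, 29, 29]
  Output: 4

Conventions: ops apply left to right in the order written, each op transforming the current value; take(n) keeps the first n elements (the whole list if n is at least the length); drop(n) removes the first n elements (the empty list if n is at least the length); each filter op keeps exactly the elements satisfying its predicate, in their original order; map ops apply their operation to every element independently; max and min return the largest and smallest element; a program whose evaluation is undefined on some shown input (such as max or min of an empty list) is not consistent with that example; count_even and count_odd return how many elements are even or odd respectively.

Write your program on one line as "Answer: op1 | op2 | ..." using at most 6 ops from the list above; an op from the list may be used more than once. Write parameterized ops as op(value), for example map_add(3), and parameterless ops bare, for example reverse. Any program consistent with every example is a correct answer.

map_add(-2) | map_add(-9) | take(4) | map_add(5) | len

Check, running the answer program on each example:
  [36, -48, -23] -> [34, -50, -25] -> [25, -59, -34] -> [25, -59, -34] -> [30, -54, -29] -> 3
  [10, -11, -41, -7] -> [8, -13, -43, -9] -> [-1, -22, -52, -18] -> [-1, -22, -52, -18] -> [4, -17, -47, -13] -> 4
  [-31, 40, -3, 13, 45, -37, 23, 29, 29] -> [-33, 38, -5, 11, 43, -39, 21, 27, 27] -> [-42, 29, -14, 2, 34, -48, 12, 18, 18] -> [-42, 29, -14, 2] -> [-37, 34, -9, 7] -> 4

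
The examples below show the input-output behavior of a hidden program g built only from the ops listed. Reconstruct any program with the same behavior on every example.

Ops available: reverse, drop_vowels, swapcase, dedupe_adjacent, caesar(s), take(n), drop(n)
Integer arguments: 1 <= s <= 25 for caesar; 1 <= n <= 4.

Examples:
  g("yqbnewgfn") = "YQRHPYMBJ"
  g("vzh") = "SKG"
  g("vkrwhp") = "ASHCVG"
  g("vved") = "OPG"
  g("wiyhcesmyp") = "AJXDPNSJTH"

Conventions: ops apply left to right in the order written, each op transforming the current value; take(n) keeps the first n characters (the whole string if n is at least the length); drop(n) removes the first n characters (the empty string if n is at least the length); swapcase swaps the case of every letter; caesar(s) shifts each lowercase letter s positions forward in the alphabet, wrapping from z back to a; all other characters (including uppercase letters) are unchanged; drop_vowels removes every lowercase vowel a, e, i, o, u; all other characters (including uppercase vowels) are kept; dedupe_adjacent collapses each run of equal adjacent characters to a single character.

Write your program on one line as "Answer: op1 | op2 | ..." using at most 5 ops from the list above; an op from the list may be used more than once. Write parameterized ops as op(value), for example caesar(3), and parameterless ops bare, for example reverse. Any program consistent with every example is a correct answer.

dedupe_adjacent | reverse | caesar(11) | swapcase

Check, running the answer program on each example:
  "yqbnewgfn" -> "yqbnewgfn" -> "nfgwenbqy" -> "yqrhpymbj" -> "YQRHPYMBJ"
  "vzh" -> "vzh" -> "hzv" -> "skg" -> "SKG"
  "vkrwhp" -> "vkrwhp" -> "phwrkv" -> "ashcvg" -> "ASHCVG"
  "vved" -> "ved" -> "dev" -> "opg" -> "OPG"
  "wiyhcesmyp" -> "wiyhcesmyp" -> "pymsechyiw" -> "ajxdpnsjth" -> "AJXDPNSJTH"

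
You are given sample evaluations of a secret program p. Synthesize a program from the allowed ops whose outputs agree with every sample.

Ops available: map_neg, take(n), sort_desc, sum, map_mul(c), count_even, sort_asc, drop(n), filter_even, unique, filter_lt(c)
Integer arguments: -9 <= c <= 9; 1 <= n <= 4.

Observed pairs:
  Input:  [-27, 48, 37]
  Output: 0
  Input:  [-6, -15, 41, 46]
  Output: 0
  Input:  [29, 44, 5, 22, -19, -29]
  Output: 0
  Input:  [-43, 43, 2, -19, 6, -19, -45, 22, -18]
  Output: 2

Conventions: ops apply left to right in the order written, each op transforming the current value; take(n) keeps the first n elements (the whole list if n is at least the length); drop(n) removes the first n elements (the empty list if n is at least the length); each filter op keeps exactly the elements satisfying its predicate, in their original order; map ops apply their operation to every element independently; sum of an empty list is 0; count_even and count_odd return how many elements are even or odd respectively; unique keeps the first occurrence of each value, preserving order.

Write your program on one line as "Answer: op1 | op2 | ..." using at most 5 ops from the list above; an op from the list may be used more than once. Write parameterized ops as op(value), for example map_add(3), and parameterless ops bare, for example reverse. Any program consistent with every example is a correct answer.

filter_even | sort_asc | drop(2) | count_even

Check, running the answer program on each example:
  [-27, 48, 37] -> [48] -> [48] -> [] -> 0
  [-6, -15, 41, 46] -> [-6, 46] -> [-6, 46] -> [] -> 0
  [29, 44, 5, 22, -19, -29] -> [44, 22] -> [22, 44] -> [] -> 0
  [-43, 43, 2, -19, 6, -19, -45, 22, -18] -> [2, 6, 22, -18] -> [-18, 2, 6, 22] -> [6, 22] -> 2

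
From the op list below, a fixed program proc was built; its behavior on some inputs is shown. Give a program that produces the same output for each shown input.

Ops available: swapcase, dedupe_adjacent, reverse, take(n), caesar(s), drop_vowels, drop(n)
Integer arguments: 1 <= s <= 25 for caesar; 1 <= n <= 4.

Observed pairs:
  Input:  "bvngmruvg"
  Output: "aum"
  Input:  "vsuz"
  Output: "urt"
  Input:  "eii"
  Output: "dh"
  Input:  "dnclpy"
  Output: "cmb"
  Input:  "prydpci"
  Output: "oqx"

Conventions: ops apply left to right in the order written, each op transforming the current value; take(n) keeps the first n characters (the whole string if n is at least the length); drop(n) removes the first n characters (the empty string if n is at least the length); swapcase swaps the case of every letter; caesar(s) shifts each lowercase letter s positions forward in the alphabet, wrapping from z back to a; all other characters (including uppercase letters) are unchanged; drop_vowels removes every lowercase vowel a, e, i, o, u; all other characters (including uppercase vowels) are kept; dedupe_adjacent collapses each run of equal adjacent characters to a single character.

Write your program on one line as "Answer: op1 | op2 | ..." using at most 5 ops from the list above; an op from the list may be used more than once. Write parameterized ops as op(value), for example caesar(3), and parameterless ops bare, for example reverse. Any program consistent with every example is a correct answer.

dedupe_adjacent | take(4) | take(3) | caesar(25)

Check, running the answer program on each example:
  "bvngmruvg" -> "bvngmruvg" -> "bvng" -> "bvn" -> "aum"
  "vsuz" -> "vsuz" -> "vsuz" -> "vsu" -> "urt"
  "eii" -> "ei" -> "ei" -> "ei" -> "dh"
  "dnclpy" -> "dnclpy" -> "dncl" -> "dnc" -> "cmb"
  "prydpci" -> "prydpci" -> "pryd" -> "pry" -> "oqx"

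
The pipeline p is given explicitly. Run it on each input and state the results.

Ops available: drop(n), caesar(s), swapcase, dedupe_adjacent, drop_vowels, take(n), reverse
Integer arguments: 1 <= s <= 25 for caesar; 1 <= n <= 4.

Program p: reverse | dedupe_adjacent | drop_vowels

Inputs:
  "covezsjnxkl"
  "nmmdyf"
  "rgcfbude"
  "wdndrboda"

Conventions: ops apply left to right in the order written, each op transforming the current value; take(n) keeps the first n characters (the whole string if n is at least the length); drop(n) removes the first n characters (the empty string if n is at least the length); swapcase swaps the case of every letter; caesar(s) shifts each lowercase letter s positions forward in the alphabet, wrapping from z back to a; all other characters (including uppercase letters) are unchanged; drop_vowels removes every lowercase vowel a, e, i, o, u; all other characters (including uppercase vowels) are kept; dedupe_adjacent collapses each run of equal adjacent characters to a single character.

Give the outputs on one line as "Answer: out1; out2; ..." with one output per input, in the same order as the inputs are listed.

Execution, op by op:
  "covezsjnxkl" -> "lkxnjszevoc" -> "lkxnjszevoc" -> "lkxnjszvc"
  "nmmdyf" -> "fydmmn" -> "fydmn" -> "fydmn"
  "rgcfbude" -> "edubfcgr" -> "edubfcgr" -> "dbfcgr"
  "wdndrboda" -> "adobrdndw" -> "adobrdndw" -> "dbrdndw"

"lkxnjszvc"; "fydmn"; "dbfcgr"; "dbrdndw"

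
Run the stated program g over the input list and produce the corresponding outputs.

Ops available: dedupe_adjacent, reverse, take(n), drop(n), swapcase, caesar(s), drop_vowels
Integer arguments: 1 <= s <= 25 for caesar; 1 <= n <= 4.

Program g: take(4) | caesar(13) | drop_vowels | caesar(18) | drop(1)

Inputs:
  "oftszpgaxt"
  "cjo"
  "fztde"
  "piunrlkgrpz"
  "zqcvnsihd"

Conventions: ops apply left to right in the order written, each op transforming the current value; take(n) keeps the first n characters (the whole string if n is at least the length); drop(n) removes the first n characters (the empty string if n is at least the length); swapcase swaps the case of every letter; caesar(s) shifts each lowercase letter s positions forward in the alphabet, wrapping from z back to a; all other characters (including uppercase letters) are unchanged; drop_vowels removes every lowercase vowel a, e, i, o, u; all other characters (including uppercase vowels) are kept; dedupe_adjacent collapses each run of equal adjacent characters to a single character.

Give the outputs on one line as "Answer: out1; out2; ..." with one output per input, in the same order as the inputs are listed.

Execution, op by op:
  "oftszpgaxt" -> "ofts" -> "bsgf" -> "bsgf" -> "tkyx" -> "kyx"
  "cjo" -> "cjo" -> "pwb" -> "pwb" -> "hot" -> "ot"
  "fztde" -> "fztd" -> "smgq" -> "smgq" -> "keyi" -> "eyi"
  "piunrlkgrpz" -> "piun" -> "cvha" -> "cvh" -> "unz" -> "nz"
  "zqcvnsihd" -> "zqcv" -> "mdpi" -> "mdp" -> "evh" -> "vh"

"kyx"; "ot"; "eyi"; "nz"; "vh"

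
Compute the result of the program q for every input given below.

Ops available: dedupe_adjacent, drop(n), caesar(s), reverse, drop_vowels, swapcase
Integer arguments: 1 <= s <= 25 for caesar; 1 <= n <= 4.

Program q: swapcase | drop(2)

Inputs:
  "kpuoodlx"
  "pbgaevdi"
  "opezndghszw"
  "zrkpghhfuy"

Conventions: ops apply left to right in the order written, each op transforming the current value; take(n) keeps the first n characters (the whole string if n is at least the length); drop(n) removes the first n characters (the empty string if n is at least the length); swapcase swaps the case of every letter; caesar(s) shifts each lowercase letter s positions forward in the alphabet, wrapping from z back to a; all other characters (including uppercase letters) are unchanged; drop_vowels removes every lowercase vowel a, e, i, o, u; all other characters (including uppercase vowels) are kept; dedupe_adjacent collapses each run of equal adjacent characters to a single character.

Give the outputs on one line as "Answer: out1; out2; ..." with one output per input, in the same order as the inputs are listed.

Execution, op by op:
  "kpuoodlx" -> "KPUOODLX" -> "UOODLX"
  "pbgaevdi" -> "PBGAEVDI" -> "GAEVDI"
  "opezndghszw" -> "OPEZNDGHSZW" -> "EZNDGHSZW"
  "zrkpghhfuy" -> "ZRKPGHHFUY" -> "KPGHHFUY"

"UOODLX"; "GAEVDI"; "EZNDGHSZW"; "KPGHHFUY"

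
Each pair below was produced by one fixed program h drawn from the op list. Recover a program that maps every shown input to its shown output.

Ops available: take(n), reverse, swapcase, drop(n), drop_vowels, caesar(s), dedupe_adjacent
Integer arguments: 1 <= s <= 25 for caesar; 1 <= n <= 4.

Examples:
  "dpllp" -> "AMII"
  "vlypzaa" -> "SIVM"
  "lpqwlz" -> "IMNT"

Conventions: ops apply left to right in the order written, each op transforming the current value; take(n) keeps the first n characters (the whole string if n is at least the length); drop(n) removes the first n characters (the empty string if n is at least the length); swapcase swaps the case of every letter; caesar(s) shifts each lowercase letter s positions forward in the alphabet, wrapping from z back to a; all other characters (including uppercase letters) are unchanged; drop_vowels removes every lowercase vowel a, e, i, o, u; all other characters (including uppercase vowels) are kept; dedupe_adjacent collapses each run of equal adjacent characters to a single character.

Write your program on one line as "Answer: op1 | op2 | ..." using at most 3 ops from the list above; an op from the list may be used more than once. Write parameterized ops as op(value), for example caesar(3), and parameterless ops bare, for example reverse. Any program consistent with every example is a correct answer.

caesar(23) | swapcase | take(4)

Check, running the answer program on each example:
  "dpllp" -> "amiim" -> "AMIIM" -> "AMII"
  "vlypzaa" -> "sivmwxx" -> "SIVMWXX" -> "SIVM"
  "lpqwlz" -> "imntiw" -> "IMNTIW" -> "IMNT"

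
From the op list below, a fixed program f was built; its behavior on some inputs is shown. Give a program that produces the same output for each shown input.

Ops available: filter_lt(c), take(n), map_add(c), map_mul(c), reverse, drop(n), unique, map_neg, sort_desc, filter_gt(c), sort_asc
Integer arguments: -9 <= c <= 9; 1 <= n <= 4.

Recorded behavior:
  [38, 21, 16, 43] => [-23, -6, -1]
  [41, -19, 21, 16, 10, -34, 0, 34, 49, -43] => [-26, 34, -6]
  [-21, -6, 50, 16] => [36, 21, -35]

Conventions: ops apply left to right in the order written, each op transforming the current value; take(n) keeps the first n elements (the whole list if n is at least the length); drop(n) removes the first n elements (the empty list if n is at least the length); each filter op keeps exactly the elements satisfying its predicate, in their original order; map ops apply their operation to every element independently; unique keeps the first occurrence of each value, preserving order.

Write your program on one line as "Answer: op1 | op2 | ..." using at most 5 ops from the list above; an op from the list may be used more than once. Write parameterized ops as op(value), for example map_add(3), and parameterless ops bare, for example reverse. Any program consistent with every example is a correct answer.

map_add(-8) | map_mul(-1) | map_add(7) | take(3)

Check, running the answer program on each example:
  [38, 21, 16, 43] -> [30, 13, 8, 35] -> [-30, -13, -8, -35] -> [-23, -6, -1, -28] -> [-23, -6, -1]
  [41, -19, 21, 16, 10, -34, 0, 34, 49, -43] -> [33, -27, 13, 8, 2, -42, -8, 26, 41, -51] -> [-33, 27, -13, -8, -2, 42, 8, -26, -41, 51] -> [-26, 34, -6, -1, 5, 49, 15, -19, -34, 58] -> [-26, 34, -6]
  [-21, -6, 50, 16] -> [-29, -14, 42, 8] -> [29, 14, -42, -8] -> [36, 21, -35, -1] -> [36, 21, -35]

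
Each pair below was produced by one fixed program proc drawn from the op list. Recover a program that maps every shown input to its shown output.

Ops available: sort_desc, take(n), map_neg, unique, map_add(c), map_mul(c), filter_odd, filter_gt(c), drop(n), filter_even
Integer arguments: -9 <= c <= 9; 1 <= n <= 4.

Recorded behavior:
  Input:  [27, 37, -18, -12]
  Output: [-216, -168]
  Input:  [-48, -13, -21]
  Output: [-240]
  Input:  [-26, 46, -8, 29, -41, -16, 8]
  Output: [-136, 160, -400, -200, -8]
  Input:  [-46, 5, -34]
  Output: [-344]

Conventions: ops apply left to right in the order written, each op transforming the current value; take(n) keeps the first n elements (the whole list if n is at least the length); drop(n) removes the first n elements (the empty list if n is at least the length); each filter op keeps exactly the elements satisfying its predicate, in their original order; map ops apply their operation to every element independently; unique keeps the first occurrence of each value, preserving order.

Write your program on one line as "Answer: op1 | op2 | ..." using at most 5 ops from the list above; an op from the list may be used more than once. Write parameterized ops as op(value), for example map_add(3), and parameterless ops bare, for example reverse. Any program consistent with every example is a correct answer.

map_neg | drop(2) | map_add(9) | map_mul(-8)

Check, running the answer program on each example:
  [27, 37, -18, -12] -> [-27, -37, 18, 12] -> [18, 12] -> [27, 21] -> [-216, -168]
  [-48, -13, -21] -> [48, 13, 21] -> [21] -> [30] -> [-240]
  [-26, 46, -8, 29, -41, -16, 8] -> [26, -46, 8, -29, 41, 16, -8] -> [8, -29, 41, 16, -8] -> [17, -20, 50, 25, 1] -> [-136, 160, -400, -200, -8]
  [-46, 5, -34] -> [46, -5, 34] -> [34] -> [43] -> [-344]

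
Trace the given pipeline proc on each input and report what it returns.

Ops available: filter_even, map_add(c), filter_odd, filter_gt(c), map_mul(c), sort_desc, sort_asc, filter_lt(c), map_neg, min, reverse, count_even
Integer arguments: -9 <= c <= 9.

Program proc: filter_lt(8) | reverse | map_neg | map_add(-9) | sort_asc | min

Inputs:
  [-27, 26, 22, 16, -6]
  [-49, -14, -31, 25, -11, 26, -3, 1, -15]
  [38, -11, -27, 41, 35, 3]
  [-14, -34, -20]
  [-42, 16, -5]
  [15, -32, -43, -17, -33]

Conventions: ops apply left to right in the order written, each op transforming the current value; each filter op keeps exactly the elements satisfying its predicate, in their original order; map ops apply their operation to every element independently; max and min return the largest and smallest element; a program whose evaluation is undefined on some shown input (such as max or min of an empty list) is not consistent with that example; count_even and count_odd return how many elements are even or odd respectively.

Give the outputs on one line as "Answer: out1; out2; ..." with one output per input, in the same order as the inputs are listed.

-3; -10; -12; 5; -4; 8

Execution, op by op:
  [-27, 26, 22, 16, -6] -> [-27, -6] -> [-6, -27] -> [6, 27] -> [-3, 18] -> [-3, 18] -> -3
  [-49, -14, -31, 25, -11, 26, -3, 1, -15] -> [-49, -14, -31, -11, -3, 1, -15] -> [-15, 1, -3, -11, -31, -14, -49] -> [15, -1, 3, 11, 31, 14, 49] -> [6, -10, -6, 2, 22, 5, 40] -> [-10, -6, 2, 5, 6, 22, 40] -> -10
  [38, -11, -27, 41, 35, 3] -> [-11, -27, 3] -> [3, -27, -11] -> [-3, 27, 11] -> [-12, 18, 2] -> [-12, 2, 18] -> -12
  [-14, -34, -20] -> [-14, -34, -20] -> [-20, -34, -14] -> [20, 34, 14] -> [11, 25, 5] -> [5, 11, 25] -> 5
  [-42, 16, -5] -> [-42, -5] -> [-5, -42] -> [5, 42] -> [-4, 33] -> [-4, 33] -> -4
  [15, -32, -43, -17, -33] -> [-32, -43, -17, -33] -> [-33, -17, -43, -32] -> [33, 17, 43, 32] -> [24, 8, 34, 23] -> [8, 23, 24, 34] -> 8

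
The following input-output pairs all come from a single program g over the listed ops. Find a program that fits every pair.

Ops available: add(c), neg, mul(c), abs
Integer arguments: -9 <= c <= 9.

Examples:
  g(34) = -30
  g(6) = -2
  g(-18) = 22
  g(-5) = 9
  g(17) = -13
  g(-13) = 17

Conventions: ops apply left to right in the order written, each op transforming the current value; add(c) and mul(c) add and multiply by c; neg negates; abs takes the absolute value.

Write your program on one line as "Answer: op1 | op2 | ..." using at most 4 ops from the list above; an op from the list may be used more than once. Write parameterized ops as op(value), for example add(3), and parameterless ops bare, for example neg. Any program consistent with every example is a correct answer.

add(2) | add(-6) | neg

Check, running the answer program on each example:
  34 -> 36 -> 30 -> -30
  6 -> 8 -> 2 -> -2
  -18 -> -16 -> -22 -> 22
  -5 -> -3 -> -9 -> 9
  17 -> 19 -> 13 -> -13
  -13 -> -11 -> -17 -> 17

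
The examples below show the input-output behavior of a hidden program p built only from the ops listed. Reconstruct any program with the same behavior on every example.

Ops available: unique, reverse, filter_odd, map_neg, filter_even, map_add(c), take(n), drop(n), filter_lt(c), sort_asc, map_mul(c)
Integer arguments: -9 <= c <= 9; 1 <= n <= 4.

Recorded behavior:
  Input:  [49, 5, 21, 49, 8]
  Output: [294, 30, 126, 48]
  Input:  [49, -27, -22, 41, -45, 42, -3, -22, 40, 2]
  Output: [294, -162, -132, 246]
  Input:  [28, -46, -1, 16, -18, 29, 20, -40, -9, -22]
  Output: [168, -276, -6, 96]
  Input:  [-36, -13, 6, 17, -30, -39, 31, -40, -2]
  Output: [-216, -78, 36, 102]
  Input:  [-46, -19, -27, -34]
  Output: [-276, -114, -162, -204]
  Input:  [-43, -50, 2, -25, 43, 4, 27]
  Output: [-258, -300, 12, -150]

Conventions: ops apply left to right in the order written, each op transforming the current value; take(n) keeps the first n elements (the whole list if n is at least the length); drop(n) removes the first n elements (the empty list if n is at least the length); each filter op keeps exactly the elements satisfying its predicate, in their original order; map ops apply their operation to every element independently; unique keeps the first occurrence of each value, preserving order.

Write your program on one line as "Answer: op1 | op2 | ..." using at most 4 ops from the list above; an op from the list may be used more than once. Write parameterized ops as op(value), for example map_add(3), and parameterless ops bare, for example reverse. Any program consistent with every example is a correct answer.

unique | map_neg | take(4) | map_mul(-6)

Check, running the answer program on each example:
  [49, 5, 21, 49, 8] -> [49, 5, 21, 8] -> [-49, -5, -21, -8] -> [-49, -5, -21, -8] -> [294, 30, 126, 48]
  [49, -27, -22, 41, -45, 42, -3, -22, 40, 2] -> [49, -27, -22, 41, -45, 42, -3, 40, 2] -> [-49, 27, 22, -41, 45, -42, 3, -40, -2] -> [-49, 27, 22, -41] -> [294, -162, -132, 246]
  [28, -46, -1, 16, -18, 29, 20, -40, -9, -22] -> [28, -46, -1, 16, -18, 29, 20, -40, -9, -22] -> [-28, 46, 1, -16, 18, -29, -20, 40, 9, 22] -> [-28, 46, 1, -16] -> [168, -276, -6, 96]
  [-36, -13, 6, 17, -30, -39, 31, -40, -2] -> [-36, -13, 6, 17, -30, -39, 31, -40, -2] -> [36, 13, -6, -17, 30, 39, -31, 40, 2] -> [36, 13, -6, -17] -> [-216, -78, 36, 102]
  [-46, -19, -27, -34] -> [-46, -19, -27, -34] -> [46, 19, 27, 34] -> [46, 19, 27, 34] -> [-276, -114, -162, -204]
  [-43, -50, 2, -25, 43, 4, 27] -> [-43, -50, 2, -25, 43, 4, 27] -> [43, 50, -2, 25, -43, -4, -27] -> [43, 50, -2, 25] -> [-258, -300, 12, -150]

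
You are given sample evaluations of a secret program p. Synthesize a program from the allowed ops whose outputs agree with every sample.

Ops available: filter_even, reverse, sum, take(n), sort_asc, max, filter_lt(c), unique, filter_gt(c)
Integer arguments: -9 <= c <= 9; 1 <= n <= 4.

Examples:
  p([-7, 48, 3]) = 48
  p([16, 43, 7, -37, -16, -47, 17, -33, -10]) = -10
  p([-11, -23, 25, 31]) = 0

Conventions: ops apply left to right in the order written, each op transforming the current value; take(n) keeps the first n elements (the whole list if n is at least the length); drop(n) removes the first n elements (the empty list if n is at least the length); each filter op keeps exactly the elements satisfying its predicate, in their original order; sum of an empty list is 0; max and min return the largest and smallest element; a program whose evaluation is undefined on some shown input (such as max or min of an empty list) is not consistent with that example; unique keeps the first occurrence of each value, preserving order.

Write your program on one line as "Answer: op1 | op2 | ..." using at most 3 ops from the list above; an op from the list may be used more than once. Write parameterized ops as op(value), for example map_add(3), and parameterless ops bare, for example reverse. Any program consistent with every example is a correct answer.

filter_even | sum

Check, running the answer program on each example:
  [-7, 48, 3] -> [48] -> 48
  [16, 43, 7, -37, -16, -47, 17, -33, -10] -> [16, -16, -10] -> -10
  [-11, -23, 25, 31] -> [] -> 0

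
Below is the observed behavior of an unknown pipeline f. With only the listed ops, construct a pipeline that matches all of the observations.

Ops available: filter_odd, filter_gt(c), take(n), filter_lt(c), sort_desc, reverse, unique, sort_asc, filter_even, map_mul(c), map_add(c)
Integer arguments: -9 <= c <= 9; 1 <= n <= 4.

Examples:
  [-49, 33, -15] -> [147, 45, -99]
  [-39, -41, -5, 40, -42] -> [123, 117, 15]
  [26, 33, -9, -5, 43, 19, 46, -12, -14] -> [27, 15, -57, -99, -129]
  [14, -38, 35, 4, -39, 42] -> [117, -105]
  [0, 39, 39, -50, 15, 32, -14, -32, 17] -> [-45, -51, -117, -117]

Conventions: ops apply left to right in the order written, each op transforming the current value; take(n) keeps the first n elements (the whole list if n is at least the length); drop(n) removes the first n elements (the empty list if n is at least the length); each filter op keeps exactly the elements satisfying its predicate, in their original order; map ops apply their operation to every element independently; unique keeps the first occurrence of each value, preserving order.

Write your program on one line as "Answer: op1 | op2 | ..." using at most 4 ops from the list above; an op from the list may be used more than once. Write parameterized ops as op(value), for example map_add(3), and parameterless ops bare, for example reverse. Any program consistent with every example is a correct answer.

map_mul(-3) | reverse | filter_odd | sort_desc

Check, running the answer program on each example:
  [-49, 33, -15] -> [147, -99, 45] -> [45, -99, 147] -> [45, -99, 147] -> [147, 45, -99]
  [-39, -41, -5, 40, -42] -> [117, 123, 15, -120, 126] -> [126, -120, 15, 123, 117] -> [15, 123, 117] -> [123, 117, 15]
  [26, 33, -9, -5, 43, 19, 46, -12, -14] -> [-78, -99, 27, 15, -129, -57, -138, 36, 42] -> [42, 36, -138, -57, -129, 15, 27, -99, -78] -> [-57, -129, 15, 27, -99] -> [27, 15, -57, -99, -129]
  [14, -38, 35, 4, -39, 42] -> [-42, 114, -105, -12, 117, -126] -> [-126, 117, -12, -105, 114, -42] -> [117, -105] -> [117, -105]
  [0, 39, 39, -50, 15, 32, -14, -32, 17] -> [0, -117, -117, 150, -45, -96, 42, 96, -51] -> [-51, 96, 42, -96, -45, 150, -117, -117, 0] -> [-51, -45, -117, -117] -> [-45, -51, -117, -117]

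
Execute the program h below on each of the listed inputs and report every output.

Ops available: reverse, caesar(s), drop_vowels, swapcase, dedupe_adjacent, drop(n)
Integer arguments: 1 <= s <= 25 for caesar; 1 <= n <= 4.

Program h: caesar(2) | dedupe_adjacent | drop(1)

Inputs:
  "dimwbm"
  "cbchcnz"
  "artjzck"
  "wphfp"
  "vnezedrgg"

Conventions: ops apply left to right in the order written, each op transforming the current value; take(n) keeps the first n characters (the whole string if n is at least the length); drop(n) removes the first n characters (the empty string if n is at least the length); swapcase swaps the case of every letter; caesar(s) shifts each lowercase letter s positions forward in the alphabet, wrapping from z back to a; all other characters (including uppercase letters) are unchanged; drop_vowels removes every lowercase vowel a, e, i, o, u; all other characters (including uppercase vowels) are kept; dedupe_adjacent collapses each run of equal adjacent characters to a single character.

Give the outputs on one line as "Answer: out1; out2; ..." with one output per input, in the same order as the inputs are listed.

"koydo"; "dejepb"; "tvlbem"; "rjhr"; "pgbgfti"

Execution, op by op:
  "dimwbm" -> "fkoydo" -> "fkoydo" -> "koydo"
  "cbchcnz" -> "edejepb" -> "edejepb" -> "dejepb"
  "artjzck" -> "ctvlbem" -> "ctvlbem" -> "tvlbem"
  "wphfp" -> "yrjhr" -> "yrjhr" -> "rjhr"
  "vnezedrgg" -> "xpgbgftii" -> "xpgbgfti" -> "pgbgfti"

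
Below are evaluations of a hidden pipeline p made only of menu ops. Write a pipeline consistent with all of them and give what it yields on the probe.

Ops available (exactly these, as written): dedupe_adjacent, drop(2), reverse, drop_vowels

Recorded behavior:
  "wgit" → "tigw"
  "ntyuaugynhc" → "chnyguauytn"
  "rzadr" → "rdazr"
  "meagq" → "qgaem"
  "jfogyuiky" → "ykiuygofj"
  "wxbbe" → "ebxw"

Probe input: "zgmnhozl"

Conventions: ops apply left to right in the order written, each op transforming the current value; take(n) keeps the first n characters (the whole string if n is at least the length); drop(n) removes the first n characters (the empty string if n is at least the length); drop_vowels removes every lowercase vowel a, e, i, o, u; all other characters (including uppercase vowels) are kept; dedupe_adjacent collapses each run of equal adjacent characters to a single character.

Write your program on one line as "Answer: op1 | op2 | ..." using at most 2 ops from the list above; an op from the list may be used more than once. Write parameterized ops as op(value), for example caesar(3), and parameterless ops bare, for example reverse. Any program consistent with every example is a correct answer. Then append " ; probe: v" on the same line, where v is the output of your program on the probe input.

dedupe_adjacent | reverse ; probe: "lzohnmgz"

Check, running the answer program on each example:
  "wgit" -> "wgit" -> "tigw"
  "ntyuaugynhc" -> "ntyuaugynhc" -> "chnyguauytn"
  "rzadr" -> "rzadr" -> "rdazr"
  "meagq" -> "meagq" -> "qgaem"
  "jfogyuiky" -> "jfogyuiky" -> "ykiuygofj"
  "wxbbe" -> "wxbe" -> "ebxw"
  probe: "zgmnhozl" -> "zgmnhozl" -> "lzohnmgz"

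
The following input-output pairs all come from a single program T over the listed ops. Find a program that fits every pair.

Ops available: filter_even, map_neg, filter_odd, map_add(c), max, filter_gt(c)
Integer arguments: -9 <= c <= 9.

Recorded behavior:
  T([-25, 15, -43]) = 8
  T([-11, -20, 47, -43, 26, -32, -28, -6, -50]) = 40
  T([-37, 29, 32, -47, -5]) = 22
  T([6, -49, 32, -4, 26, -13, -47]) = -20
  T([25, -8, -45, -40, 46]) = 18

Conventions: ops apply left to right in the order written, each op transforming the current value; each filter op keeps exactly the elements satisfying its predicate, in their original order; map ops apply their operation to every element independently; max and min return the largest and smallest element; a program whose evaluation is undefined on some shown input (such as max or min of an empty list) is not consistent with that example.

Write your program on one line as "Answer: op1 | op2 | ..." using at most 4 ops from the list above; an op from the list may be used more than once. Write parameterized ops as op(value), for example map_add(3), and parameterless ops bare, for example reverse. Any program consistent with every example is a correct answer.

map_add(1) | filter_even | map_add(-8) | max

Check, running the answer program on each example:
  [-25, 15, -43] -> [-24, 16, -42] -> [-24, 16, -42] -> [-32, 8, -50] -> 8
  [-11, -20, 47, -43, 26, -32, -28, -6, -50] -> [-10, -19, 48, -42, 27, -31, -27, -5, -49] -> [-10, 48, -42] -> [-18, 40, -50] -> 40
  [-37, 29, 32, -47, -5] -> [-36, 30, 33, -46, -4] -> [-36, 30, -46, -4] -> [-44, 22, -54, -12] -> 22
  [6, -49, 32, -4, 26, -13, -47] -> [7, -48, 33, -3, 27, -12, -46] -> [-48, -12, -46] -> [-56, -20, -54] -> -20
  [25, -8, -45, -40, 46] -> [26, -7, -44, -39, 47] -> [26, -44] -> [18, -52] -> 18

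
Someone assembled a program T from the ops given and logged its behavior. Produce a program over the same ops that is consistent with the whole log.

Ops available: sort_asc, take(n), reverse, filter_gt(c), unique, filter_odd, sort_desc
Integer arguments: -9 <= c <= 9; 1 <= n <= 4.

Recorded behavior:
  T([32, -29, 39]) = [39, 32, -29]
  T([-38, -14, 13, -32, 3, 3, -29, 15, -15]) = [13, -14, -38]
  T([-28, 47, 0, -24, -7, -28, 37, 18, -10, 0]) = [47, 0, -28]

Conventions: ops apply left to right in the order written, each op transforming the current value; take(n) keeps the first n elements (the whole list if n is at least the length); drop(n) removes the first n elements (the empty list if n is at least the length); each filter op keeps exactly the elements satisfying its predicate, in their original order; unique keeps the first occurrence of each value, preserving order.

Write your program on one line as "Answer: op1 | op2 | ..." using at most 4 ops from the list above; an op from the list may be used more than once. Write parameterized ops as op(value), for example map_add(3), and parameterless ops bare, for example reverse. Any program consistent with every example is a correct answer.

take(3) | sort_asc | reverse

Check, running the answer program on each example:
  [32, -29, 39] -> [32, -29, 39] -> [-29, 32, 39] -> [39, 32, -29]
  [-38, -14, 13, -32, 3, 3, -29, 15, -15] -> [-38, -14, 13] -> [-38, -14, 13] -> [13, -14, -38]
  [-28, 47, 0, -24, -7, -28, 37, 18, -10, 0] -> [-28, 47, 0] -> [-28, 0, 47] -> [47, 0, -28]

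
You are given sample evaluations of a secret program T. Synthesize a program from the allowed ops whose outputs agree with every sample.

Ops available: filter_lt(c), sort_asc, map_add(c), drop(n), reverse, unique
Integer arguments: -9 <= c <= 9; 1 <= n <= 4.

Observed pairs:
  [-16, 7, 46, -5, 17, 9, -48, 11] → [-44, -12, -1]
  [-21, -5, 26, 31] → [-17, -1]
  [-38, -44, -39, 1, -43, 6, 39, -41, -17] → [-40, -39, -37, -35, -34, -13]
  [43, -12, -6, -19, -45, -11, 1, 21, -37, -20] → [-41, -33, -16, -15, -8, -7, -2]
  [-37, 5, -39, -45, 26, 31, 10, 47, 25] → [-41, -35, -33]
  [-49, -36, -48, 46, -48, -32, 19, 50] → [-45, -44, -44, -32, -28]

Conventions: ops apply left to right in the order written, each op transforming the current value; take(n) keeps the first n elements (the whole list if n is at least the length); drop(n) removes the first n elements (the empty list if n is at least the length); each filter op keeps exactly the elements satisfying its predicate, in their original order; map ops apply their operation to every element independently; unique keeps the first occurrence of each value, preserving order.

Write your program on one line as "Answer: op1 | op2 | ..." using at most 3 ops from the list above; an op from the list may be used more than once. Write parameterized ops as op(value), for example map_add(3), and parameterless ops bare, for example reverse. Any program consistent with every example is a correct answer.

sort_asc | map_add(4) | filter_lt(3)

Check, running the answer program on each example:
  [-16, 7, 46, -5, 17, 9, -48, 11] -> [-48, -16, -5, 7, 9, 11, 17, 46] -> [-44, -12, -1, 11, 13, 15, 21, 50] -> [-44, -12, -1]
  [-21, -5, 26, 31] -> [-21, -5, 26, 31] -> [-17, -1, 30, 35] -> [-17, -1]
  [-38, -44, -39, 1, -43, 6, 39, -41, -17] -> [-44, -43, -41, -39, -38, -17, 1, 6, 39] -> [-40, -39, -37, -35, -34, -13, 5, 10, 43] -> [-40, -39, -37, -35, -34, -13]
  [43, -12, -6, -19, -45, -11, 1, 21, -37, -20] -> [-45, -37, -20, -19, -12, -11, -6, 1, 21, 43] -> [-41, -33, -16, -15, -8, -7, -2, 5, 25, 47] -> [-41, -33, -16, -15, -8, -7, -2]
  [-37, 5, -39, -45, 26, 31, 10, 47, 25] -> [-45, -39, -37, 5, 10, 25, 26, 31, 47] -> [-41, -35, -33, 9, 14, 29, 30, 35, 51] -> [-41, -35, -33]
  [-49, -36, -48, 46, -48, -32, 19, 50] -> [-49, -48, -48, -36, -32, 19, 46, 50] -> [-45, -44, -44, -32, -28, 23, 50, 54] -> [-45, -44, -44, -32, -28]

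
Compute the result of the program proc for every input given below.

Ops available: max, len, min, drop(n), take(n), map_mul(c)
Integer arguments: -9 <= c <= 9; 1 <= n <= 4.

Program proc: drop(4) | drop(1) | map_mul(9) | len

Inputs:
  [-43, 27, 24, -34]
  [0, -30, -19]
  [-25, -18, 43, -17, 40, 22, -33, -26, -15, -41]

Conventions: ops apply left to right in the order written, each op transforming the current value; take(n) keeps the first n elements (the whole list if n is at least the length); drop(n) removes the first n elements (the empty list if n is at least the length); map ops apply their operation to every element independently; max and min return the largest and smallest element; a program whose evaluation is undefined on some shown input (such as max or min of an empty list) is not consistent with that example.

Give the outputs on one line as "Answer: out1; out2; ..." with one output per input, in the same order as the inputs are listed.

Execution, op by op:
  [-43, 27, 24, -34] -> [] -> [] -> [] -> 0
  [0, -30, -19] -> [] -> [] -> [] -> 0
  [-25, -18, 43, -17, 40, 22, -33, -26, -15, -41] -> [40, 22, -33, -26, -15, -41] -> [22, -33, -26, -15, -41] -> [198, -297, -234, -135, -369] -> 5

0; 0; 5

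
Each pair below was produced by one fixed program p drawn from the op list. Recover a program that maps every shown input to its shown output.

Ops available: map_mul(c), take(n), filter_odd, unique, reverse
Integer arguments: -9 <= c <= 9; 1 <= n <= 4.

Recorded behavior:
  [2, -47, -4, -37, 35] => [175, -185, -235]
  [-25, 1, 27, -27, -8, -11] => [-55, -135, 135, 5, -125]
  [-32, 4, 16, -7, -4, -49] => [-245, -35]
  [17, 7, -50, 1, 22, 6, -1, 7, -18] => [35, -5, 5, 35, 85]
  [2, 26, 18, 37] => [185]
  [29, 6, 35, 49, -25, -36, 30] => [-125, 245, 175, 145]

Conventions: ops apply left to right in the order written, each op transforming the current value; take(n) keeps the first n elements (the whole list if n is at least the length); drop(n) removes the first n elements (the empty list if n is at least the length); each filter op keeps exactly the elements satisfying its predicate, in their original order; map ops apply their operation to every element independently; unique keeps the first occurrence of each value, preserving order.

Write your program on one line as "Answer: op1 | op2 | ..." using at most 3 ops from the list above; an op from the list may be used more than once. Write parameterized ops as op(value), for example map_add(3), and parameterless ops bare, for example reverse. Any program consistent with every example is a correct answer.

reverse | filter_odd | map_mul(5)

Check, running the answer program on each example:
  [2, -47, -4, -37, 35] -> [35, -37, -4, -47, 2] -> [35, -37, -47] -> [175, -185, -235]
  [-25, 1, 27, -27, -8, -11] -> [-11, -8, -27, 27, 1, -25] -> [-11, -27, 27, 1, -25] -> [-55, -135, 135, 5, -125]
  [-32, 4, 16, -7, -4, -49] -> [-49, -4, -7, 16, 4, -32] -> [-49, -7] -> [-245, -35]
  [17, 7, -50, 1, 22, 6, -1, 7, -18] -> [-18, 7, -1, 6, 22, 1, -50, 7, 17] -> [7, -1, 1, 7, 17] -> [35, -5, 5, 35, 85]
  [2, 26, 18, 37] -> [37, 18, 26, 2] -> [37] -> [185]
  [29, 6, 35, 49, -25, -36, 30] -> [30, -36, -25, 49, 35, 6, 29] -> [-25, 49, 35, 29] -> [-125, 245, 175, 145]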